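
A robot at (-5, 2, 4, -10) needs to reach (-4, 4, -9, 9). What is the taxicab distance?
35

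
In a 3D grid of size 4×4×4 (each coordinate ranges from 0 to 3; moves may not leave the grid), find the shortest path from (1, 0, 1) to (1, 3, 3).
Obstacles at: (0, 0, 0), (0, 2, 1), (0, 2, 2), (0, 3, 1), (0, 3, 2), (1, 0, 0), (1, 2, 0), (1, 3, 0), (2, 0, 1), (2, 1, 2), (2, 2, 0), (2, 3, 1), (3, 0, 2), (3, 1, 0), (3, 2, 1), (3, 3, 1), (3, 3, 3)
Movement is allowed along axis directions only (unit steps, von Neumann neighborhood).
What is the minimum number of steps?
5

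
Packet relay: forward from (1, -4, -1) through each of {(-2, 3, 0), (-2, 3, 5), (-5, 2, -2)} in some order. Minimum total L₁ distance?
24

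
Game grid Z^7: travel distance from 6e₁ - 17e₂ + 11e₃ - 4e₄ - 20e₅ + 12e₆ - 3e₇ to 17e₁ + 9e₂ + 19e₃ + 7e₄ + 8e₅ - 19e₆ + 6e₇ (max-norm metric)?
31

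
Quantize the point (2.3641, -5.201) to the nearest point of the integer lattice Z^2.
(2, -5)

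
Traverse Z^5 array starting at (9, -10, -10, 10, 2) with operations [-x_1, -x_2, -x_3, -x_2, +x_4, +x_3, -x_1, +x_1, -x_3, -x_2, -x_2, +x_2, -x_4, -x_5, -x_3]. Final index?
(8, -13, -12, 10, 1)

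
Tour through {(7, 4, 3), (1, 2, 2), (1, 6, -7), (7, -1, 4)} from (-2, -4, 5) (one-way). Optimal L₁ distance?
41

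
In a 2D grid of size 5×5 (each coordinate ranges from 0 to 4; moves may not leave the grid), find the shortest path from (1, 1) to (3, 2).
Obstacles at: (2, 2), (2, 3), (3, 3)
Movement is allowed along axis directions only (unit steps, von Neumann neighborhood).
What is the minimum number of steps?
3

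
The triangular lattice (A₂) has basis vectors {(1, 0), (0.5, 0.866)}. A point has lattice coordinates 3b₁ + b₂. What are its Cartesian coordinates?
(3.5, 0.866)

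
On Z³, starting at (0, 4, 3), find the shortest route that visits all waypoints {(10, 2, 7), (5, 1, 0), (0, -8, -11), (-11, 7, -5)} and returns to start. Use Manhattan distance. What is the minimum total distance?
108
(one optimal route: (0, 4, 3) → (10, 2, 7) → (5, 1, 0) → (0, -8, -11) → (-11, 7, -5) → (0, 4, 3))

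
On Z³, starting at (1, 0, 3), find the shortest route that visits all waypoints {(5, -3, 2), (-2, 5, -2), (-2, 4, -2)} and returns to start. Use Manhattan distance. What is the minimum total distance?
40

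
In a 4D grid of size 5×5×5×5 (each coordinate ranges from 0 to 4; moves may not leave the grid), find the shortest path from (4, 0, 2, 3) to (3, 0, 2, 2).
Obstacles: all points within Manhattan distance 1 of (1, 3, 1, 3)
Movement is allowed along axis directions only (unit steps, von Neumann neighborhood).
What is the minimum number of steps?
2
(one shortest path: (4, 0, 2, 3) → (3, 0, 2, 3) → (3, 0, 2, 2))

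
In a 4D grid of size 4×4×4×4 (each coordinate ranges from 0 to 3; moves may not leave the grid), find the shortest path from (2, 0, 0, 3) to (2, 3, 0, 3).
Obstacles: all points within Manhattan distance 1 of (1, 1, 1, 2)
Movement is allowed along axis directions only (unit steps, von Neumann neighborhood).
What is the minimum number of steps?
3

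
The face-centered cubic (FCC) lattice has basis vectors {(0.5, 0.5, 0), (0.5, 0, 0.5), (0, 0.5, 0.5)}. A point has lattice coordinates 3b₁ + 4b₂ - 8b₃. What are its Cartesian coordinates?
(3.5, -2.5, -2)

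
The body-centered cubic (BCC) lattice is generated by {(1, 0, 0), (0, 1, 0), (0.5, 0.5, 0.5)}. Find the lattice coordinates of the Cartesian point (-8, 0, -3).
-5b₁ + 3b₂ - 6b₃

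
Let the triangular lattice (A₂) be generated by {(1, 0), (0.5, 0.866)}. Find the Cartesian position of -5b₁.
(-5, 0)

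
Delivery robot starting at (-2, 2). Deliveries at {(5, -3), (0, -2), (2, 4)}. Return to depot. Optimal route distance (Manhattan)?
28
(one optimal route: (-2, 2) → (0, -2) → (5, -3) → (2, 4) → (-2, 2))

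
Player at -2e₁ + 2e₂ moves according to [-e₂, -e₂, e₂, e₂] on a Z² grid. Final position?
(-2, 2)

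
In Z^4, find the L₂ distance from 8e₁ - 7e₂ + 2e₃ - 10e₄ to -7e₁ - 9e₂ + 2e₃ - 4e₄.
16.2788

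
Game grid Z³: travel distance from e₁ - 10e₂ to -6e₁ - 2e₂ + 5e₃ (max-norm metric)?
8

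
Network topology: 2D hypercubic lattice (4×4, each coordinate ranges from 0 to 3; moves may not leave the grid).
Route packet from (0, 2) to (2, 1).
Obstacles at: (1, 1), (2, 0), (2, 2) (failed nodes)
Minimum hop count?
7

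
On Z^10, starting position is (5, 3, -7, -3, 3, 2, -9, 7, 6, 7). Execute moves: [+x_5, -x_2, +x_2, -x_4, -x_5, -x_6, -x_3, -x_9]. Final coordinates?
(5, 3, -8, -4, 3, 1, -9, 7, 5, 7)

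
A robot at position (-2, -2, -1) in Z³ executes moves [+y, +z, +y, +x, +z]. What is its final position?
(-1, 0, 1)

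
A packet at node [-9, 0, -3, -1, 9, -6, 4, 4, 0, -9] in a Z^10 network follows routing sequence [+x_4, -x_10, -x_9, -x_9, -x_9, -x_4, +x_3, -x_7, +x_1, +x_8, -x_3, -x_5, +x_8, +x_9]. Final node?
(-8, 0, -3, -1, 8, -6, 3, 6, -2, -10)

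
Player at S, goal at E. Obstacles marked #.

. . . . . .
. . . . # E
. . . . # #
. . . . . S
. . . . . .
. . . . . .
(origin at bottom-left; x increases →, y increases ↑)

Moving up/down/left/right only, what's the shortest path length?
8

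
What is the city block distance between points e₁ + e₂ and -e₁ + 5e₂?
6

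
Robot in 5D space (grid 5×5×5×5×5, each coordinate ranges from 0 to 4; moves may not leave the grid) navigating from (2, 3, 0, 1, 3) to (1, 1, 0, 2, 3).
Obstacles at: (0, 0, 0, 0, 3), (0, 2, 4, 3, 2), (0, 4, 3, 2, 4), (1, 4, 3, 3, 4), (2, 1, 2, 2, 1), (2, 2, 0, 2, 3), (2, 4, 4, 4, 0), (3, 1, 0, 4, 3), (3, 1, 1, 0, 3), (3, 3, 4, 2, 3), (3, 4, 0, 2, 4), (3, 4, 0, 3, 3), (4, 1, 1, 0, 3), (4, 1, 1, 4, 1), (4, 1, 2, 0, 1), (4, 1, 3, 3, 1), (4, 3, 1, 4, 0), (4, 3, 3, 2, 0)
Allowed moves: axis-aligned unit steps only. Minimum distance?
4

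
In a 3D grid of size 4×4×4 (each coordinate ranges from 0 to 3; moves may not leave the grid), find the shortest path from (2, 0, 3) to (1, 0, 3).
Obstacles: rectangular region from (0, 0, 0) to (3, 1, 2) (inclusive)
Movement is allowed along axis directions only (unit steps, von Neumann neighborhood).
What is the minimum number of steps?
1
(one shortest path: (2, 0, 3) → (1, 0, 3))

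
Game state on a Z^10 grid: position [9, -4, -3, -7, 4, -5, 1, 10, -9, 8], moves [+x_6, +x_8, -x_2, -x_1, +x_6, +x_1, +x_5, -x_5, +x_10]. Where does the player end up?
(9, -5, -3, -7, 4, -3, 1, 11, -9, 9)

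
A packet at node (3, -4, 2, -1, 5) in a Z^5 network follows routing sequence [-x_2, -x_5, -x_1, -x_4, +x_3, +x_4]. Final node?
(2, -5, 3, -1, 4)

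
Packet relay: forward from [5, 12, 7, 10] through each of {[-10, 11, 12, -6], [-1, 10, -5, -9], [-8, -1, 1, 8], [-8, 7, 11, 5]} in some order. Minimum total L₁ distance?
103
(one optimal route: (5, 12, 7, 10) → (-8, -1, 1, 8) → (-8, 7, 11, 5) → (-10, 11, 12, -6) → (-1, 10, -5, -9))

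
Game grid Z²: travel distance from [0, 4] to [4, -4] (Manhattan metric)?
12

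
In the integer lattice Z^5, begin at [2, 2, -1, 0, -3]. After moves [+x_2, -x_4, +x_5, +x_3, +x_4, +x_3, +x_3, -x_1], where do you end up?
(1, 3, 2, 0, -2)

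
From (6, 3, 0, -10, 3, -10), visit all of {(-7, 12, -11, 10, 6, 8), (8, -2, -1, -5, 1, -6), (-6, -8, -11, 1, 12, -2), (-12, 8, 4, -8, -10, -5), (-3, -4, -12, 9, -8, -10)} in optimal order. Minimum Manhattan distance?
220
(one optimal route: (6, 3, 0, -10, 3, -10) → (8, -2, -1, -5, 1, -6) → (-12, 8, 4, -8, -10, -5) → (-3, -4, -12, 9, -8, -10) → (-6, -8, -11, 1, 12, -2) → (-7, 12, -11, 10, 6, 8))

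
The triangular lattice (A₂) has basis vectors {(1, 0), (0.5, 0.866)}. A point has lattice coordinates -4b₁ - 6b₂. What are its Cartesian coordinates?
(-7, -5.196)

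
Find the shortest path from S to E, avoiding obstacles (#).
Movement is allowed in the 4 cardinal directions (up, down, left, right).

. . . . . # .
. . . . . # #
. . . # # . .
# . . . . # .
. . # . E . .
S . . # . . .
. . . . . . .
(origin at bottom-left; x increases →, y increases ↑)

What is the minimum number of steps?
7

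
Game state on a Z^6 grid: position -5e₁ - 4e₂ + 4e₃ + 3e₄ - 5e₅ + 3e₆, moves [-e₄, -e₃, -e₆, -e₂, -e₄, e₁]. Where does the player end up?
(-4, -5, 3, 1, -5, 2)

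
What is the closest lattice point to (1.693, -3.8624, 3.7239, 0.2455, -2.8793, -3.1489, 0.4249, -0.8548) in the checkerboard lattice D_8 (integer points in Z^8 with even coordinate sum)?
(2, -4, 4, 0, -3, -3, 1, -1)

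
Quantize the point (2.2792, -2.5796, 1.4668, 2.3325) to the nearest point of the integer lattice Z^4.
(2, -3, 1, 2)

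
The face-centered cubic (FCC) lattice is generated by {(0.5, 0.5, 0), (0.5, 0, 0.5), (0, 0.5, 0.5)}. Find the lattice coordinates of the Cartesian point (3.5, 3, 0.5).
6b₁ + b₂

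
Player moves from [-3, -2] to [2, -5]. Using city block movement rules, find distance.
8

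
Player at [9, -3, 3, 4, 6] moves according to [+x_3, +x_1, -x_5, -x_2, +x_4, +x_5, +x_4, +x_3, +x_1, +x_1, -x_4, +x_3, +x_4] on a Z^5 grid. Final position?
(12, -4, 6, 6, 6)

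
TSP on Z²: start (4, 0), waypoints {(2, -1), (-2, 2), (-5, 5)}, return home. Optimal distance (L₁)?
30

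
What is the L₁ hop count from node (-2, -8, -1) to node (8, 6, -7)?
30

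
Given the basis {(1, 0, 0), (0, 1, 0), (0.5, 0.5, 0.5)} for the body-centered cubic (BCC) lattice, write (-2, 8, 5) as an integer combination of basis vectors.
-7b₁ + 3b₂ + 10b₃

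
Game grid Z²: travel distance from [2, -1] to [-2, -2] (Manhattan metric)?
5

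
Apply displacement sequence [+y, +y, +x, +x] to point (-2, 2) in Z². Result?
(0, 4)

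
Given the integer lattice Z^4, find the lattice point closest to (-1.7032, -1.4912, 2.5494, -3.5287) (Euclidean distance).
(-2, -1, 3, -4)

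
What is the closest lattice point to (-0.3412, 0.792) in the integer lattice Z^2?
(0, 1)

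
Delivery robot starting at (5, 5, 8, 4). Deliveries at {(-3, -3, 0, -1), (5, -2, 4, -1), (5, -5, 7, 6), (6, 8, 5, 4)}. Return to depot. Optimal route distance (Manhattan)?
74
(one optimal route: (5, 5, 8, 4) → (5, -5, 7, 6) → (-3, -3, 0, -1) → (5, -2, 4, -1) → (6, 8, 5, 4) → (5, 5, 8, 4))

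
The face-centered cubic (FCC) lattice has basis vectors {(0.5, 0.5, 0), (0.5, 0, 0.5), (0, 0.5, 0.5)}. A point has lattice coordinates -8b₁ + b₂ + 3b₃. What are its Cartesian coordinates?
(-3.5, -2.5, 2)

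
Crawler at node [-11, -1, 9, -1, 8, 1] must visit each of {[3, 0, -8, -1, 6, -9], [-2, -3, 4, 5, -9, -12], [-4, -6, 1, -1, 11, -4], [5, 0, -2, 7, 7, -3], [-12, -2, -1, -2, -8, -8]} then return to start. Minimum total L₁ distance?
192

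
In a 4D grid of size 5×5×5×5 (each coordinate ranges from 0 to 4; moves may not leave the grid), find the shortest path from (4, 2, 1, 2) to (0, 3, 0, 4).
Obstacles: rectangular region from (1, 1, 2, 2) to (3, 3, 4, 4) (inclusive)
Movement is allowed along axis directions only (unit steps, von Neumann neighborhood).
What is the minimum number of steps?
8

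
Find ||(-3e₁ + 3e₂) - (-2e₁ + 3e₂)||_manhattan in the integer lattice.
1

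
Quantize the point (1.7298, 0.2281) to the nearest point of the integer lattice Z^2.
(2, 0)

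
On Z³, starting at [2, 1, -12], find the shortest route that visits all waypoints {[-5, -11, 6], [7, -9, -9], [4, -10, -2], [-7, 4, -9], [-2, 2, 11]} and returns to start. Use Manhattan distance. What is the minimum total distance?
110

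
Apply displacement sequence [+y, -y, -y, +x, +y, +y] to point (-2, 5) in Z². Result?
(-1, 6)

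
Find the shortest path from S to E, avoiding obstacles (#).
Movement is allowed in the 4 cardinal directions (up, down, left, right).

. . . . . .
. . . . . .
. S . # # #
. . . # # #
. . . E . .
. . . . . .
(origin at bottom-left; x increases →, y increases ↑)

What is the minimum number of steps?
4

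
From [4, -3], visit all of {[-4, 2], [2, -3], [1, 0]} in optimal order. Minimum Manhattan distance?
13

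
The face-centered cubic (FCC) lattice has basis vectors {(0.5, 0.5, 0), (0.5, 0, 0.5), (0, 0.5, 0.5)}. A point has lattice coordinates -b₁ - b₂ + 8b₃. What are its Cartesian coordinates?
(-1, 3.5, 3.5)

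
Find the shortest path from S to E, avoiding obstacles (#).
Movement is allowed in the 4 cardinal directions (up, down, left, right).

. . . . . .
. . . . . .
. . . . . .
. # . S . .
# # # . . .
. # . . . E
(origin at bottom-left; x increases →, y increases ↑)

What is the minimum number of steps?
4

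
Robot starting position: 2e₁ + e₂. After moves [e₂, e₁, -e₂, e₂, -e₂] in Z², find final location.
(3, 1)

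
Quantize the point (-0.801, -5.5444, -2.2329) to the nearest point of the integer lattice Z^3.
(-1, -6, -2)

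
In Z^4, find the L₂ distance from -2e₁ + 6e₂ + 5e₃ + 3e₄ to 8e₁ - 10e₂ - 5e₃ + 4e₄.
21.3776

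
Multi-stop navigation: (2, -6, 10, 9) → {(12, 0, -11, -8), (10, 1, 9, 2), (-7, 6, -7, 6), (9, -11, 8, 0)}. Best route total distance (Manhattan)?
115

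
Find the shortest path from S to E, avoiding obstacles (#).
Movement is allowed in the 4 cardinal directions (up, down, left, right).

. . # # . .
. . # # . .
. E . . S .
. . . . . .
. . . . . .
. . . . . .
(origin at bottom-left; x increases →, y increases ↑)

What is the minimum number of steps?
3
(one shortest path: (4, 3) → (3, 3) → (2, 3) → (1, 3))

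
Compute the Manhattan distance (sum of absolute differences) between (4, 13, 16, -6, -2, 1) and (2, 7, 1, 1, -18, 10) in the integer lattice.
55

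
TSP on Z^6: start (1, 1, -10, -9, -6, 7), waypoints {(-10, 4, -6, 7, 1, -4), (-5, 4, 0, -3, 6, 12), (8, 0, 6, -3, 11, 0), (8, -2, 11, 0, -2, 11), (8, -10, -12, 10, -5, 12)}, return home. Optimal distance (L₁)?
258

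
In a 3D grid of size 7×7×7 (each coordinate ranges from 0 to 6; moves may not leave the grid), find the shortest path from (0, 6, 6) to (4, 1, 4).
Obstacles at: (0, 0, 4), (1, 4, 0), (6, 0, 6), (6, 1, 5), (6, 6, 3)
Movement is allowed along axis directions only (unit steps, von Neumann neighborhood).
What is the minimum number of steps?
11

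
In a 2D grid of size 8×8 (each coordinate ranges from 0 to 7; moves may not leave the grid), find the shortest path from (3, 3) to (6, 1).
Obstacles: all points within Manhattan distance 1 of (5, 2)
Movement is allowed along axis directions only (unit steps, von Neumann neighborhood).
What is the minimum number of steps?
7
(one shortest path: (3, 3) → (3, 2) → (3, 1) → (4, 1) → (4, 0) → (5, 0) → (6, 0) → (6, 1))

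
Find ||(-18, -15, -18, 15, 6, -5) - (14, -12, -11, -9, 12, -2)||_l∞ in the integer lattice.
32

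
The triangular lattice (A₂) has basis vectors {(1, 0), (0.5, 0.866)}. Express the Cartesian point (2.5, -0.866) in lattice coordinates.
3b₁ - b₂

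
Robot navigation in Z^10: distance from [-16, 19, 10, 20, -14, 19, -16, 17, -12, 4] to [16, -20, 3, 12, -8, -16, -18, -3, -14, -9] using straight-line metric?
67.0522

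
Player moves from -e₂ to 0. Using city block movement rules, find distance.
1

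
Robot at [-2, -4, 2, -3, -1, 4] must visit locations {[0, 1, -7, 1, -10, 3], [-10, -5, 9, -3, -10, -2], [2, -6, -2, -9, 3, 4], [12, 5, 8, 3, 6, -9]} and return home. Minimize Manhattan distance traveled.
212
(one optimal route: (-2, -4, 2, -3, -1, 4) → (0, 1, -7, 1, -10, 3) → (-10, -5, 9, -3, -10, -2) → (12, 5, 8, 3, 6, -9) → (2, -6, -2, -9, 3, 4) → (-2, -4, 2, -3, -1, 4))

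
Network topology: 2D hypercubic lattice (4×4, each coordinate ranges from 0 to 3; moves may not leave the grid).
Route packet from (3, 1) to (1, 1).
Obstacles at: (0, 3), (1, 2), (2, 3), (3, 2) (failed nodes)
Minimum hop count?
2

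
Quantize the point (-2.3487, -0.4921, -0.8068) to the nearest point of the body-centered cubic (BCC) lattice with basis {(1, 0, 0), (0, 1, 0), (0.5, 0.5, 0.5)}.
(-2.5, -0.5, -0.5)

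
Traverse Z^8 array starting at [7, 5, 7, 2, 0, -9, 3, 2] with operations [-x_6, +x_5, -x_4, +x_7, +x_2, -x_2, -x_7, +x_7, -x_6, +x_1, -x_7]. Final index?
(8, 5, 7, 1, 1, -11, 3, 2)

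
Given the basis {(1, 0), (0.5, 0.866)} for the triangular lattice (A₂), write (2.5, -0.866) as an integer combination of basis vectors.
3b₁ - b₂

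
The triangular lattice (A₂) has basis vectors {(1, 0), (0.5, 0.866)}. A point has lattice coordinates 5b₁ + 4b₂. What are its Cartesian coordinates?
(7, 3.464)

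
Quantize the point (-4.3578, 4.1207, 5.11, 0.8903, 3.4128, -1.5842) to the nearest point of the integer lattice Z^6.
(-4, 4, 5, 1, 3, -2)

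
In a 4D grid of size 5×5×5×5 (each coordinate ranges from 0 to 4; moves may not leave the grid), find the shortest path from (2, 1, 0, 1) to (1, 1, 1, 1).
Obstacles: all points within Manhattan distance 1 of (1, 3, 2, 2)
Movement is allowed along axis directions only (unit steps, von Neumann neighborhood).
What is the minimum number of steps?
2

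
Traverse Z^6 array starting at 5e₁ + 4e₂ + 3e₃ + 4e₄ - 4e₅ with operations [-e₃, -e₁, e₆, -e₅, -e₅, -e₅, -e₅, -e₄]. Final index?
(4, 4, 2, 3, -8, 1)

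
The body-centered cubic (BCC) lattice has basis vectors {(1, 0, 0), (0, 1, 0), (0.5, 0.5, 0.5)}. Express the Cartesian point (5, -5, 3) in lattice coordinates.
2b₁ - 8b₂ + 6b₃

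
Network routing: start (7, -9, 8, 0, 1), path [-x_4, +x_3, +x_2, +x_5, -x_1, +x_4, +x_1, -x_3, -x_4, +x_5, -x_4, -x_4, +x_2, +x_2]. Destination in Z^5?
(7, -6, 8, -3, 3)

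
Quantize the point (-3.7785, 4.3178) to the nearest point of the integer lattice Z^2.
(-4, 4)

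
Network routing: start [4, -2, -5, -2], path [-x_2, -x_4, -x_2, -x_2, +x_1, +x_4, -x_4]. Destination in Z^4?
(5, -5, -5, -3)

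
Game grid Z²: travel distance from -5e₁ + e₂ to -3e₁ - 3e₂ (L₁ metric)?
6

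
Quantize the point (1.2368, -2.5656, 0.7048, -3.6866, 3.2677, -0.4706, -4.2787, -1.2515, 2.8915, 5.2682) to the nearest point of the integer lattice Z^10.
(1, -3, 1, -4, 3, 0, -4, -1, 3, 5)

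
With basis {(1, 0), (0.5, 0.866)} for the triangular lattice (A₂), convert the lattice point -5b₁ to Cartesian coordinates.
(-5, 0)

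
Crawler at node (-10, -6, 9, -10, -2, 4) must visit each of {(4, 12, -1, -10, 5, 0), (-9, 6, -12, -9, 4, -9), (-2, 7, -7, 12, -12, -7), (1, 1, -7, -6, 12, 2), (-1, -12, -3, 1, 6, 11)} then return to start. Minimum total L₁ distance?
296
(one optimal route: (-10, -6, 9, -10, -2, 4) → (-9, 6, -12, -9, 4, -9) → (-2, 7, -7, 12, -12, -7) → (4, 12, -1, -10, 5, 0) → (1, 1, -7, -6, 12, 2) → (-1, -12, -3, 1, 6, 11) → (-10, -6, 9, -10, -2, 4))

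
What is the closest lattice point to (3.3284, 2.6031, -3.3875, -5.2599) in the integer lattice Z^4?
(3, 3, -3, -5)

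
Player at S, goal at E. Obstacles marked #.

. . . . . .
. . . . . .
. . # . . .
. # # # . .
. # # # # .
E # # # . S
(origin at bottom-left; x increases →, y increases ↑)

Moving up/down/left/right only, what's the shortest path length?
13
(one shortest path: (5, 0) → (5, 1) → (5, 2) → (4, 2) → (4, 3) → (3, 3) → (3, 4) → (2, 4) → (1, 4) → (0, 4) → (0, 3) → (0, 2) → (0, 1) → (0, 0))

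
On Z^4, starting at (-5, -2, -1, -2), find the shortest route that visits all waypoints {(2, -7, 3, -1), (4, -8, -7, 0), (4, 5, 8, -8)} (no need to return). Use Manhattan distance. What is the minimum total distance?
63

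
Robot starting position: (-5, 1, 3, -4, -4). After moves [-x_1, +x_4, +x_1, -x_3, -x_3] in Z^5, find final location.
(-5, 1, 1, -3, -4)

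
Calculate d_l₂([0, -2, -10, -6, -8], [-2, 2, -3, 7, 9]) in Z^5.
22.9565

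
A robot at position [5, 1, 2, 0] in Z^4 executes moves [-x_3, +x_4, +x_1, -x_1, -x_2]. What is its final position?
(5, 0, 1, 1)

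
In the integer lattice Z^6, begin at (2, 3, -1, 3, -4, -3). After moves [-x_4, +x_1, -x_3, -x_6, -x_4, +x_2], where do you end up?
(3, 4, -2, 1, -4, -4)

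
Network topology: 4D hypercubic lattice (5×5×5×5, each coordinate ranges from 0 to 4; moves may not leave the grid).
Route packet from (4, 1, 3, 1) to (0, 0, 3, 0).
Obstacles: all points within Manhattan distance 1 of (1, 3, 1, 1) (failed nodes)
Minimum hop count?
6
(one shortest path: (4, 1, 3, 1) → (3, 1, 3, 1) → (2, 1, 3, 1) → (1, 1, 3, 1) → (0, 1, 3, 1) → (0, 0, 3, 1) → (0, 0, 3, 0))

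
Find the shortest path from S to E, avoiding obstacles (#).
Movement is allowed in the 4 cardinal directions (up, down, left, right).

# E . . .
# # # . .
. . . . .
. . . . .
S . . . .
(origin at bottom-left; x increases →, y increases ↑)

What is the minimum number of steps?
9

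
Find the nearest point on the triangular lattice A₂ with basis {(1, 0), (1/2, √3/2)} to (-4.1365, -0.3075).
(-4, 0)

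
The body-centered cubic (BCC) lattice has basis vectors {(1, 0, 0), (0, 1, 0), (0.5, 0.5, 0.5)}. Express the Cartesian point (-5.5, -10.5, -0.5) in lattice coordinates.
-5b₁ - 10b₂ - b₃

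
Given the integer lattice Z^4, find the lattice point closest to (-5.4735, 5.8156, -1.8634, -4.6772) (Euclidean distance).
(-5, 6, -2, -5)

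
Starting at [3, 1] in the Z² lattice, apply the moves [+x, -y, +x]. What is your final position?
(5, 0)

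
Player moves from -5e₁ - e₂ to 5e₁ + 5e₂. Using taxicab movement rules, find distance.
16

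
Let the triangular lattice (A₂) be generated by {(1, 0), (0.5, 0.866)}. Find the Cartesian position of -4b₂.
(-2, -3.464)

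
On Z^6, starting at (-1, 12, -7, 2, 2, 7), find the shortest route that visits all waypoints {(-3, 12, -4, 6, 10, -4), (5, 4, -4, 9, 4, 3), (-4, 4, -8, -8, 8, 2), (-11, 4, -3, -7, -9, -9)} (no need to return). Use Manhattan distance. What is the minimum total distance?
136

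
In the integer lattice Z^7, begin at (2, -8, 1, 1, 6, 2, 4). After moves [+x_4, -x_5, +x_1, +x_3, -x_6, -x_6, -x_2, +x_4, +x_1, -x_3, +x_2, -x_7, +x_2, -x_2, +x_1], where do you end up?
(5, -8, 1, 3, 5, 0, 3)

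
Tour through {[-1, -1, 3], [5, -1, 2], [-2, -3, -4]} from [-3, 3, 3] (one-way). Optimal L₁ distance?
28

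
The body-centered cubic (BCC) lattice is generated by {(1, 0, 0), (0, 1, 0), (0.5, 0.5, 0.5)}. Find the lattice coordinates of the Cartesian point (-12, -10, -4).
-8b₁ - 6b₂ - 8b₃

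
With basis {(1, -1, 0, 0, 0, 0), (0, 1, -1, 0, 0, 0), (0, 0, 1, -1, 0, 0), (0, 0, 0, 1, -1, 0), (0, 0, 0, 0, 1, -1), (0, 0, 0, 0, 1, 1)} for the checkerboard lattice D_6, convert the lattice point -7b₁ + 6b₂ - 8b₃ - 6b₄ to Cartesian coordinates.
(-7, 13, -14, 2, 6, 0)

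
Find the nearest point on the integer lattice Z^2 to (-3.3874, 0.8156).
(-3, 1)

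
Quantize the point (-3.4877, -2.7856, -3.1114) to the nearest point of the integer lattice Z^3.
(-3, -3, -3)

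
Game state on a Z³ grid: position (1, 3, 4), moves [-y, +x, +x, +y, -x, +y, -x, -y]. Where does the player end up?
(1, 3, 4)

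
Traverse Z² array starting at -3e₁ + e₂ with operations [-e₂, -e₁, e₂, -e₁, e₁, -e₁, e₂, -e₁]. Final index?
(-6, 2)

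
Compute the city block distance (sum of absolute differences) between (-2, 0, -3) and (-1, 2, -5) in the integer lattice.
5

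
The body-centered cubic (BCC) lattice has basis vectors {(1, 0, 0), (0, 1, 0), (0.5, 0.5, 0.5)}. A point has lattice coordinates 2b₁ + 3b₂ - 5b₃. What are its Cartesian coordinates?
(-0.5, 0.5, -2.5)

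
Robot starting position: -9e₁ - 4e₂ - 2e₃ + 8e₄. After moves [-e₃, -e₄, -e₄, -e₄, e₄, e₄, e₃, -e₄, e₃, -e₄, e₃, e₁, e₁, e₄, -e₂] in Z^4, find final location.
(-7, -5, 0, 6)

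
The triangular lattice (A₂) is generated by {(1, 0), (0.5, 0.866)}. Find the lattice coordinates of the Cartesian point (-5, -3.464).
-3b₁ - 4b₂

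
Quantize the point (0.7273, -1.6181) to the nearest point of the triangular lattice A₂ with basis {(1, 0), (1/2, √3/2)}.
(1, -1.732)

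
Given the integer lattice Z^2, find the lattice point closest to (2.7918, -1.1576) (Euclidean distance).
(3, -1)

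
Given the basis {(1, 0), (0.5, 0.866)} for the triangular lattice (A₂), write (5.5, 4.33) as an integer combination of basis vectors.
3b₁ + 5b₂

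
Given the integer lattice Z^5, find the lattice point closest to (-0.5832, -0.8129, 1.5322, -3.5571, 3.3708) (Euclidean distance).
(-1, -1, 2, -4, 3)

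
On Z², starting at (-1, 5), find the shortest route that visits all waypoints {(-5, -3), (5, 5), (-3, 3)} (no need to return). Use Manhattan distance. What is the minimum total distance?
24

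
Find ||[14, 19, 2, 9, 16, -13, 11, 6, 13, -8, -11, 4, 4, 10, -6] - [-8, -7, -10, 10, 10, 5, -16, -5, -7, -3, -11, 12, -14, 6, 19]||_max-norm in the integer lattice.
27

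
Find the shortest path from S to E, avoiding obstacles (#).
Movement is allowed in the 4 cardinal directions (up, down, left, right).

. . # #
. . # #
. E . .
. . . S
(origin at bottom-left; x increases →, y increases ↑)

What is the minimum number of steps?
3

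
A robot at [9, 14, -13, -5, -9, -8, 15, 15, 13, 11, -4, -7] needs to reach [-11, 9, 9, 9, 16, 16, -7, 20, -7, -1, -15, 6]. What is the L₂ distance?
60.407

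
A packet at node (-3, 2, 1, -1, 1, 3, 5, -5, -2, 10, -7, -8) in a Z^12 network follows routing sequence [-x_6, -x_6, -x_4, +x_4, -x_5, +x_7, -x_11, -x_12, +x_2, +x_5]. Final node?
(-3, 3, 1, -1, 1, 1, 6, -5, -2, 10, -8, -9)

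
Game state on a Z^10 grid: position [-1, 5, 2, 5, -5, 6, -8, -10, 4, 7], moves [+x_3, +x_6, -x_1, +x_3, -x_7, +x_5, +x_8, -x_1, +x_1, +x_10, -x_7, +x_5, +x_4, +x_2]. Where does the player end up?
(-2, 6, 4, 6, -3, 7, -10, -9, 4, 8)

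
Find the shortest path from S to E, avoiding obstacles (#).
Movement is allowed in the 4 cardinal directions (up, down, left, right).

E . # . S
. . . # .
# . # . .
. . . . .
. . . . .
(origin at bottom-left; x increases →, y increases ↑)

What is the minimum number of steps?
10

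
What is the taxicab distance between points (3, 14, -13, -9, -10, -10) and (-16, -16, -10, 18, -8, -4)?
87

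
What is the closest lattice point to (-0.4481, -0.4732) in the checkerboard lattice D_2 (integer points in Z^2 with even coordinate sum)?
(0, 0)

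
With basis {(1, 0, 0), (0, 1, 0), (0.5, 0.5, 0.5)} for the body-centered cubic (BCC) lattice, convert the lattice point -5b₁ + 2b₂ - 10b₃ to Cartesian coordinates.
(-10, -3, -5)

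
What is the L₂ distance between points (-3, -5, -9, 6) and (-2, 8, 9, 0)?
23.0217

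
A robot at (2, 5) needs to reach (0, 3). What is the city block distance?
4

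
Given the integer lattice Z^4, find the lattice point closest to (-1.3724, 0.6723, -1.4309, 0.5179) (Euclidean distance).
(-1, 1, -1, 1)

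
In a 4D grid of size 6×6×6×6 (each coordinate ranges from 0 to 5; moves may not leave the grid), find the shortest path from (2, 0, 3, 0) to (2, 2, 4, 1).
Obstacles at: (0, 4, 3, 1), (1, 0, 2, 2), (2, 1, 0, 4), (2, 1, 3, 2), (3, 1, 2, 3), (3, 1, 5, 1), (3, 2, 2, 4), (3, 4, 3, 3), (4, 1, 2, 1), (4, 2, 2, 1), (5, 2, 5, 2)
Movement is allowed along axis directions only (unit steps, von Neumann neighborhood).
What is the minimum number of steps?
4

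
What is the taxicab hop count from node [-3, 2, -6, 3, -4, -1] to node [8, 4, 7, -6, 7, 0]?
47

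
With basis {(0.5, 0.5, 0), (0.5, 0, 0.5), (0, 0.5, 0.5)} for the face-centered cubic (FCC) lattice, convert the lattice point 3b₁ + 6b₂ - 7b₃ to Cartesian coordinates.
(4.5, -2, -0.5)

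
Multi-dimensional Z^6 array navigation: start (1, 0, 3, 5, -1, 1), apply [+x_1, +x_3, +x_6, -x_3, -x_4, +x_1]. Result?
(3, 0, 3, 4, -1, 2)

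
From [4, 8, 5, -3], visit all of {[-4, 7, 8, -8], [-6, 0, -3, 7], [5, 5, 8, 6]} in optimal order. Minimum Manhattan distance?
70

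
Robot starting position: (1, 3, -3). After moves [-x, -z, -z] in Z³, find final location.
(0, 3, -5)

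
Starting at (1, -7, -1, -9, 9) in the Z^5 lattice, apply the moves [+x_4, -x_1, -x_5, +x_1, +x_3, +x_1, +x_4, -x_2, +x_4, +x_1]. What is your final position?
(3, -8, 0, -6, 8)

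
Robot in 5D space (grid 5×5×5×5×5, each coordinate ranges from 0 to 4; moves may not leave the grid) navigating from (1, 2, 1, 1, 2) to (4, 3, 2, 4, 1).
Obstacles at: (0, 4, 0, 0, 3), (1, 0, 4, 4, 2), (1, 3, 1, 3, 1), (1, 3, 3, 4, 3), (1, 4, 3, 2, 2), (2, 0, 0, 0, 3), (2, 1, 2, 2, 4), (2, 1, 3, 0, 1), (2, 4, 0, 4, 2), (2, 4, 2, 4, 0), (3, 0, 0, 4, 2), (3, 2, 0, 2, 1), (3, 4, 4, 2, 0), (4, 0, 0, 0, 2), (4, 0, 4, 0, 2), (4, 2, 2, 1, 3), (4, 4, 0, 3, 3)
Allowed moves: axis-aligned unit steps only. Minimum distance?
9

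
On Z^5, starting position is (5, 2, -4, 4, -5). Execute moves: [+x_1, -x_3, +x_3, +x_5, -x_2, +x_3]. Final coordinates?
(6, 1, -3, 4, -4)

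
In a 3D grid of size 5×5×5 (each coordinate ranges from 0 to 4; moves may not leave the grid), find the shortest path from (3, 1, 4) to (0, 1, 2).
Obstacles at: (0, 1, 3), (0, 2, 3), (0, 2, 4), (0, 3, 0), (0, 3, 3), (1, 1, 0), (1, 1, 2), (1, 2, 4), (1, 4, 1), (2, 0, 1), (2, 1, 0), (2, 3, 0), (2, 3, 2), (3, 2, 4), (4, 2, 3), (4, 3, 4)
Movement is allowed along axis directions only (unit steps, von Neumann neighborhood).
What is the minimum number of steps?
7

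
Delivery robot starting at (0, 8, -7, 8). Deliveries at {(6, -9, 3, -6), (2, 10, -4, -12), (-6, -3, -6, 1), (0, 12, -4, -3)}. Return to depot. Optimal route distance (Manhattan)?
126
(one optimal route: (0, 8, -7, 8) → (-6, -3, -6, 1) → (6, -9, 3, -6) → (2, 10, -4, -12) → (0, 12, -4, -3) → (0, 8, -7, 8))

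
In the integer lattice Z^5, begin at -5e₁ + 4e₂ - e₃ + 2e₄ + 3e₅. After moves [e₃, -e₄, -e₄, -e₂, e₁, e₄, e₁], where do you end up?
(-3, 3, 0, 1, 3)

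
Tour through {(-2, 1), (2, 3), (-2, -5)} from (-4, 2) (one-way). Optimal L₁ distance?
19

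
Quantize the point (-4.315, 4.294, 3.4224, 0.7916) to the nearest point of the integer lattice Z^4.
(-4, 4, 3, 1)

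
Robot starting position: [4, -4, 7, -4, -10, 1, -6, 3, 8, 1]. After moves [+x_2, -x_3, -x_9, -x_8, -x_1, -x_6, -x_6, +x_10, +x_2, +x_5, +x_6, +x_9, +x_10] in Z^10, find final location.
(3, -2, 6, -4, -9, 0, -6, 2, 8, 3)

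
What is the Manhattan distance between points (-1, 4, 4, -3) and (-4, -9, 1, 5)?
27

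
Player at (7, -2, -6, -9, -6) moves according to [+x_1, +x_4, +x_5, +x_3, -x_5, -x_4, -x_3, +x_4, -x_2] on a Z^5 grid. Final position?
(8, -3, -6, -8, -6)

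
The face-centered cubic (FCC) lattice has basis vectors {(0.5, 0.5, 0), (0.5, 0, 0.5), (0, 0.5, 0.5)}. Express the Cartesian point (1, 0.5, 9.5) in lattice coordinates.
-8b₁ + 10b₂ + 9b₃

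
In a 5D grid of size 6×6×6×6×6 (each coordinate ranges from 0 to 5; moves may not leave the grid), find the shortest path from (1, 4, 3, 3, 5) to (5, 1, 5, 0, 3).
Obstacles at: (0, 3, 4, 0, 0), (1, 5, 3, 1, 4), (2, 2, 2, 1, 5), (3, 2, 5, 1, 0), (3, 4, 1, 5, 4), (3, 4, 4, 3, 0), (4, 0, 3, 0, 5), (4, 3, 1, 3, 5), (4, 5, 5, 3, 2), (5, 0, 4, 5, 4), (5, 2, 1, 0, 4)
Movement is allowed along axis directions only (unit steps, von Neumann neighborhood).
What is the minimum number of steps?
14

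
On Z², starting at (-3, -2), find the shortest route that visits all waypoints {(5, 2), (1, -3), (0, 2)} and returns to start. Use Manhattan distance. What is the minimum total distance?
26
(one optimal route: (-3, -2) → (1, -3) → (5, 2) → (0, 2) → (-3, -2))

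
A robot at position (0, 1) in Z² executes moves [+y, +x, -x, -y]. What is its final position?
(0, 1)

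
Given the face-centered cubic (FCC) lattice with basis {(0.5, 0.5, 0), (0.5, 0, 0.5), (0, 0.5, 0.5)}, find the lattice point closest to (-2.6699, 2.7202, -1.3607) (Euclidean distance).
(-2.5, 3, -1.5)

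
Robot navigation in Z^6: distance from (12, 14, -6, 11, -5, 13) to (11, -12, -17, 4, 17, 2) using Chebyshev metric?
26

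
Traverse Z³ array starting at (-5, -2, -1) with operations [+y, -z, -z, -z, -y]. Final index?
(-5, -2, -4)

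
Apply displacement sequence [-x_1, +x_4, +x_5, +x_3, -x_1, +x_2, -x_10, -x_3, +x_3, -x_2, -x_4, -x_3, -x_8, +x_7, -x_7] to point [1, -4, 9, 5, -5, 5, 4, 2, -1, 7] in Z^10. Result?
(-1, -4, 9, 5, -4, 5, 4, 1, -1, 6)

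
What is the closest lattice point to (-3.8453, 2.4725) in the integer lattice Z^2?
(-4, 2)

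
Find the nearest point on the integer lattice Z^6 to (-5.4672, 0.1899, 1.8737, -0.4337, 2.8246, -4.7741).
(-5, 0, 2, 0, 3, -5)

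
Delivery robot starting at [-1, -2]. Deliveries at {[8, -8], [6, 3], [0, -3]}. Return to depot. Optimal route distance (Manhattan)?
40
(one optimal route: (-1, -2) → (6, 3) → (8, -8) → (0, -3) → (-1, -2))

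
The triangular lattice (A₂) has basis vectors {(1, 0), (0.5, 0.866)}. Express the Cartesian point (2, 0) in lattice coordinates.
2b₁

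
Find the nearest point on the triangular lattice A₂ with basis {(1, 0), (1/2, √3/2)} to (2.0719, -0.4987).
(2, 0)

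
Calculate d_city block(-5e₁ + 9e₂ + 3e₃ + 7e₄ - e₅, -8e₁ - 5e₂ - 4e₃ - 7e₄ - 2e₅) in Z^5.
39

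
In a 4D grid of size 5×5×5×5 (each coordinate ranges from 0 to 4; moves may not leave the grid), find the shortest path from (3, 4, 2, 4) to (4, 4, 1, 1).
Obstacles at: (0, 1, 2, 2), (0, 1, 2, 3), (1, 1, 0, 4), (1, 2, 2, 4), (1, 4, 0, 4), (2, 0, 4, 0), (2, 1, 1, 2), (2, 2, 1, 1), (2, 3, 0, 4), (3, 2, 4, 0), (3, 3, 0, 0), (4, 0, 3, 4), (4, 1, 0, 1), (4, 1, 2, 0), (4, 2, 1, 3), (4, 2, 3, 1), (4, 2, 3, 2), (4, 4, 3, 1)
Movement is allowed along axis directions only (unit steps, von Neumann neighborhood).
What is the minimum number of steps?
5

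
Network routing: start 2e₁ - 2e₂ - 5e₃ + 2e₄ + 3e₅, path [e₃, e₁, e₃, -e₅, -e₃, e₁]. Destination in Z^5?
(4, -2, -4, 2, 2)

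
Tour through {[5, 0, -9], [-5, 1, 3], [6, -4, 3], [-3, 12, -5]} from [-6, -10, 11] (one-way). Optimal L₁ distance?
77
(one optimal route: (-6, -10, 11) → (-5, 1, 3) → (6, -4, 3) → (5, 0, -9) → (-3, 12, -5))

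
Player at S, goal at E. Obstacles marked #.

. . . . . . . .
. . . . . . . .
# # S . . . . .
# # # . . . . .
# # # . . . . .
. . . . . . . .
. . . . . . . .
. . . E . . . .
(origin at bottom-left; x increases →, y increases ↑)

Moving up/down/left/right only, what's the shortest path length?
6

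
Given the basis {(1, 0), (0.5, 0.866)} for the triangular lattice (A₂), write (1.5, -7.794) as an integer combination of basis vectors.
6b₁ - 9b₂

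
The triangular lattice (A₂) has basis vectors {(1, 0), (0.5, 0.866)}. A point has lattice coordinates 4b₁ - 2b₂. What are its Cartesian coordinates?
(3, -1.732)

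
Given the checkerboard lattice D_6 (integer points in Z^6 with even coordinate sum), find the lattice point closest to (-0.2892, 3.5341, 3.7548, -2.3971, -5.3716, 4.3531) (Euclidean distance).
(0, 3, 4, -2, -5, 4)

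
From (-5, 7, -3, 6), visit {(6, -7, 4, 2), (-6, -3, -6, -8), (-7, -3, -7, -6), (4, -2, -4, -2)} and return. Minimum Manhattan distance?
106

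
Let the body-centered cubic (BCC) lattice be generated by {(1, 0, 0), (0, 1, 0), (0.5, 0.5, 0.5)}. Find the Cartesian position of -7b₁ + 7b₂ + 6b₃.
(-4, 10, 3)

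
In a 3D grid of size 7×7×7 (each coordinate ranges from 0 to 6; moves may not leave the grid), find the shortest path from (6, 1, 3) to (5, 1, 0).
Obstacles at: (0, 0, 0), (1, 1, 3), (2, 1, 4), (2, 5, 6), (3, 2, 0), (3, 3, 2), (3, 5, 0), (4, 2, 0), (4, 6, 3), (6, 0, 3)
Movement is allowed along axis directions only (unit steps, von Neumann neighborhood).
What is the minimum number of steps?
4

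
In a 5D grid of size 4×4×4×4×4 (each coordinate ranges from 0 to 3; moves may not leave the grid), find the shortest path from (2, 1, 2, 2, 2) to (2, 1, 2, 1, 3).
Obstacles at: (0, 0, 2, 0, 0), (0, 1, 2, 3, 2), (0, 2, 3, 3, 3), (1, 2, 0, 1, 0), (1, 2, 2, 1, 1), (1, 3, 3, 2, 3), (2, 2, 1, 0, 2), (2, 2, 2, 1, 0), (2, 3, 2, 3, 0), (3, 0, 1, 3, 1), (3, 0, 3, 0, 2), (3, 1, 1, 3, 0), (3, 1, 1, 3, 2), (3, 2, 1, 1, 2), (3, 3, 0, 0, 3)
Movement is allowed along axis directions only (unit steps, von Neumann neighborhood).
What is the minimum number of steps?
2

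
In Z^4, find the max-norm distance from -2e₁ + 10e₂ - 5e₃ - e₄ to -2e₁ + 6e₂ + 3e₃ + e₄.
8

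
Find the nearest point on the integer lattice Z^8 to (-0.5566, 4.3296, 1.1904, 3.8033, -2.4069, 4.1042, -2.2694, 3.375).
(-1, 4, 1, 4, -2, 4, -2, 3)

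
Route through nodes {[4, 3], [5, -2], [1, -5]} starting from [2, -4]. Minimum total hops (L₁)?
15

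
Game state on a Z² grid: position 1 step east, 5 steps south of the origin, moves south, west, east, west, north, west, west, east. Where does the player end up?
(-1, -5)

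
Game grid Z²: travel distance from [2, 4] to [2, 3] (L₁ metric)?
1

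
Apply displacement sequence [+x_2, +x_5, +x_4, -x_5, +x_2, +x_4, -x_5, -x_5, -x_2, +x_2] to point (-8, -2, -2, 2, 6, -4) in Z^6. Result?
(-8, 0, -2, 4, 4, -4)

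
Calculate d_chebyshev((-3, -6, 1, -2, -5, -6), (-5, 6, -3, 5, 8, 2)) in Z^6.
13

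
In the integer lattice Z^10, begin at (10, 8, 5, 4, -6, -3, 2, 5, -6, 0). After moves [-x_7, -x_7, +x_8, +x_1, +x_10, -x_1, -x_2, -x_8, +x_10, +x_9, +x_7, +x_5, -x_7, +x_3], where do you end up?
(10, 7, 6, 4, -5, -3, 0, 5, -5, 2)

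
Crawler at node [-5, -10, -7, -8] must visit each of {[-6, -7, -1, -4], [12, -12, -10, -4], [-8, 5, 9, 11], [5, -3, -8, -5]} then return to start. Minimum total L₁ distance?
152
(one optimal route: (-5, -10, -7, -8) → (-6, -7, -1, -4) → (-8, 5, 9, 11) → (5, -3, -8, -5) → (12, -12, -10, -4) → (-5, -10, -7, -8))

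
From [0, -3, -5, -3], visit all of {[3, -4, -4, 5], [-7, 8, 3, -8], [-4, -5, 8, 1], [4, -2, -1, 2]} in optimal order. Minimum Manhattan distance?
73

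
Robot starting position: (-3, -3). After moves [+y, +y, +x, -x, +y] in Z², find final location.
(-3, 0)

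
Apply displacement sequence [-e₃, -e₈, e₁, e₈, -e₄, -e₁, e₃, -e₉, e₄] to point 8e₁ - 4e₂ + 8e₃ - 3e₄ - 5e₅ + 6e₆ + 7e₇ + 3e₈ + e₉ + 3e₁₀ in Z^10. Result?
(8, -4, 8, -3, -5, 6, 7, 3, 0, 3)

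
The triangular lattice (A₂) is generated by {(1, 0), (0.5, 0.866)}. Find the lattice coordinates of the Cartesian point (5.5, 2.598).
4b₁ + 3b₂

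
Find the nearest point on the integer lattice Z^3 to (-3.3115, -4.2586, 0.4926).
(-3, -4, 0)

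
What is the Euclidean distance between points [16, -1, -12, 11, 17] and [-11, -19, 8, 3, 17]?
38.9487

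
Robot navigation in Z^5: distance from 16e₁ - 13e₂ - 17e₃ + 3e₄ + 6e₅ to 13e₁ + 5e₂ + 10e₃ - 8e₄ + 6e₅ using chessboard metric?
27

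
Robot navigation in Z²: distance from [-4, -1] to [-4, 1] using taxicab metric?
2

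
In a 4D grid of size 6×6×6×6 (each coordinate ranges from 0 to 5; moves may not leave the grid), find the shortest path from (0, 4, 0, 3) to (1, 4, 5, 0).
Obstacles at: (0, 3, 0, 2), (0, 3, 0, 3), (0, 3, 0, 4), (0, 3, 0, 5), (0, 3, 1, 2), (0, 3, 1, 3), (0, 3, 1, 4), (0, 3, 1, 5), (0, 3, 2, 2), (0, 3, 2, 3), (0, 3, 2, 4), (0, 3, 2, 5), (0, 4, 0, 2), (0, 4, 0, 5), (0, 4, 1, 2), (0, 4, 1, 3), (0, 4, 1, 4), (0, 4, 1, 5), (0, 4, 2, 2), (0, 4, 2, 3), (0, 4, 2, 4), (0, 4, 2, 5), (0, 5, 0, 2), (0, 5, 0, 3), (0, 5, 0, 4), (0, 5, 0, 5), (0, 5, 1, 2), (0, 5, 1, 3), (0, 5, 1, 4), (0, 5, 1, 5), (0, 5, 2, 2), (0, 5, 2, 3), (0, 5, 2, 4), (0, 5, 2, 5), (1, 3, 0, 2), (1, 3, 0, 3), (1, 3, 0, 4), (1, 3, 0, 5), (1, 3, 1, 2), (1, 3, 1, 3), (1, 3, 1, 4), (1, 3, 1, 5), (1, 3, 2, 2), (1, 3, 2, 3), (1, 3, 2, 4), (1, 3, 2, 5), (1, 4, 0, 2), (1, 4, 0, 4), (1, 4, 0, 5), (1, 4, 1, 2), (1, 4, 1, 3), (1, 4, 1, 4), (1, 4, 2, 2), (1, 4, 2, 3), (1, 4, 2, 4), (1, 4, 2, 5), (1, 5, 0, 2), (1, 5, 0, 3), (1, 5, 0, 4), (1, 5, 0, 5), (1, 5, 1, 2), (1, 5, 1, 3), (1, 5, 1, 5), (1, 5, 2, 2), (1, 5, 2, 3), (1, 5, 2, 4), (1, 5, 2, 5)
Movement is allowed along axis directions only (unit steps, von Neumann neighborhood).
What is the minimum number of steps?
11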